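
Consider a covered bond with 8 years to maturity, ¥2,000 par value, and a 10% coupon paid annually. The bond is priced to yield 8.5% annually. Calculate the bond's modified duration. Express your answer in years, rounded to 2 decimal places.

5.49 years

Periodic yield y = 0.085. First find Macaulay duration:
  t   CF        PV=CF/(1+0.085)^t    t·PV
  1       200.00       184.3318       184.3318
  2       200.00       169.8911       339.7821
  3       200.00       156.5816       469.7449
  4       200.00       144.3149       577.2594
  5       200.00       133.0091       665.0454
  6       200.00       122.5890       735.5341
  7       200.00       112.9853       790.8969
  8     2,200.00     1,145.4728     9,163.7823
  Σ                  2,169.1755    12,926.3769
P = 2,169.1755; Macaulay duration = 12,926.3769 / 2,169.1755 = 5.95912 years.
Modified duration = D_Mac / (1 + y) = 5.95912 / 1.085 = 5.49228 years.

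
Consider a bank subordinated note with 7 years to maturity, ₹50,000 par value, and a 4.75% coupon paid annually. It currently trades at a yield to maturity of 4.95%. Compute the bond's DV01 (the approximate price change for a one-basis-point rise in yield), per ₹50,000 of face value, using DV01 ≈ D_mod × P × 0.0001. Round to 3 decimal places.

Periodic yield y = 0.0495.
  t   CF        PV=CF/(1+0.0495)^t    t·PV
  1     2,375.00     2,262.9824     2,262.9824
  2     2,375.00     2,156.2481     4,312.4962
  3     2,375.00     2,054.5480     6,163.6439
  4     2,375.00     1,957.6446     7,830.5782
  5     2,375.00     1,865.3116     9,326.5582
  6     2,375.00     1,777.3336    10,664.0017
  7    52,375.00    37,346.2444   261,423.7111
  Σ                 49,420.3127   301,983.9718
P = 49,420.3127; D_Mac = 6.11052 yrs; D_mod = 5.82232 yrs.
DV01 ≈ 5.82232 × 49,420.3127 × 0.0001 = 28.774080.

₹28.774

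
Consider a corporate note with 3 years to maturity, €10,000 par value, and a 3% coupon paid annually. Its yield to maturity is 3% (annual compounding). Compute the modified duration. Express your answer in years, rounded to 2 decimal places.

Periodic yield y = 0.03. First find Macaulay duration:
  t   CF        PV=CF/(1+0.03)^t    t·PV
  1       300.00       291.2621       291.2621
  2       300.00       282.7788       565.5575
  3    10,300.00     9,425.9591    28,277.8773
  Σ                 10,000.0000    29,134.6970
P = 10,000.0000; Macaulay duration = 29,134.6970 / 10,000.0000 = 2.91347 years.
Modified duration = D_Mac / (1 + y) = 2.91347 / 1.03 = 2.82861 years.

2.83 years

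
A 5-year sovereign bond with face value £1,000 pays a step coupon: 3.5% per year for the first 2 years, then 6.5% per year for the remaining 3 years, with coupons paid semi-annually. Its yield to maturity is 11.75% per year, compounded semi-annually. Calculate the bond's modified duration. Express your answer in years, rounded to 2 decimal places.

4.22 years

Periodic yield y = 0.05875. First find Macaulay duration:
  t   CF        PV=CF/(1+0.05875)^t    t·PV
  1        17.50        16.5289        16.5289
  2        17.50        15.6117        31.2235
  3        17.50        14.7454        44.2363
  4        17.50        13.9272        55.7089
  5        32.50        24.4296       122.1480
  6        32.50        23.0740       138.4440
  7        32.50        21.7936       152.5553
  8        32.50        20.5843       164.6744
  9        32.50        19.4421       174.9786
  10    1,032.50       583.3858     5,833.8576
  Σ                    753.5227     6,734.3555
P = 753.5227; Macaulay duration = 6,734.3555 / 753.5227 = 8.93716 half-year periods = 4.46858 years.
Modified duration = D_Mac / (1 + y) = 4.46858 / 1.05875 = 4.22062 years.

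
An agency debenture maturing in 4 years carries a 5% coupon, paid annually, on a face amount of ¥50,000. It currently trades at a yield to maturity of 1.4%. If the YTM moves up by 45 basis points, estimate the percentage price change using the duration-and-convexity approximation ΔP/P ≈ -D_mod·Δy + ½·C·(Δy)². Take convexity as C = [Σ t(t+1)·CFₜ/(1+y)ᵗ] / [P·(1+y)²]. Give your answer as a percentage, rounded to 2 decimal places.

-1.64%

With y = 0.014:
  t   CF        PV=CF/(1+0.014)^t    t·PV        t(t+1)·PV
  1     2,500.00     2,465.4832     2,465.4832       4,930.9665
  2     2,500.00     2,431.4430     4,862.8861      14,588.6582
  3     2,500.00     2,397.8728     7,193.6184      28,774.4738
  4    52,500.00    49,660.0878   198,640.3514     993,201.7568
  Σ                 56,954.8869   213,162.3391   1,041,495.8552
P = 56,954.8869; D_Mac = 3.74265 yrs; D_mod = 3.69098 yrs; C = 17.78487.
Duration effect: -3.69098 × (+0.0045) = -0.016609
Convexity effect: 0.5 × 17.78487 × (0.0045)² = +0.0001801
ΔP/P ≈ -0.016609 + 0.0001801 = -0.016429 = -1.6429%.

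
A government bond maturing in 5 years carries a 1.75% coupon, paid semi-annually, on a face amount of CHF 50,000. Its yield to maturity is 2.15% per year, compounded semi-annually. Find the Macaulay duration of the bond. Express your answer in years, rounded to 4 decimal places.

Periodic yield y = 0.01075. Discount each cash flow and weight by its period:
  t   CF        PV=CF/(1+0.01075)^t    t·PV
  1       437.50       432.8469       432.8469
  2       437.50       428.2433       856.4866
  3       437.50       423.6886     1,271.0659
  4       437.50       419.1824     1,676.7297
  5       437.50       414.7241     2,073.6207
  6       437.50       410.3133     2,461.8796
  7       437.50       405.9493     2,841.6452
  8       437.50       401.6318     3,213.0541
  9       437.50       397.3601     3,576.2413
  10   50,437.50    45,322.7290   453,227.2900
  Σ                 49,056.6688   471,630.8599
Price P = Σ PV = 49,056.6688.
Macaulay duration = Σ(t·PV) / P = 471,630.8599 / 49,056.6688 = 9.61400 half-year periods.
In years: 9.61400 / 2 = 4.80700 years.

4.8070 years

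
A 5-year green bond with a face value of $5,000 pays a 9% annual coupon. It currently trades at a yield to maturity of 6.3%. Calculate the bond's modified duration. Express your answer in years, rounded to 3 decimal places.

Periodic yield y = 0.063. First find Macaulay duration:
  t   CF        PV=CF/(1+0.063)^t    t·PV
  1       450.00       423.3302       423.3302
  2       450.00       398.2410       796.4820
  3       450.00       374.6388     1,123.9163
  4       450.00       352.4353     1,409.7414
  5     5,450.00     4,015.4126    20,077.0631
  Σ                  5,564.0579    23,830.5330
P = 5,564.0579; Macaulay duration = 23,830.5330 / 5,564.0579 = 4.28294 years.
Modified duration = D_Mac / (1 + y) = 4.28294 / 1.063 = 4.02911 years.

4.029 years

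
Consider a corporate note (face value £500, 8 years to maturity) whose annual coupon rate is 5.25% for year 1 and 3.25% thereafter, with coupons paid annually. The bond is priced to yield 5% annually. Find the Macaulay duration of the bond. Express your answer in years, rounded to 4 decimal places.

Periodic yield y = 0.05. Discount each cash flow and weight by its year:
  t   CF        PV=CF/(1+0.05)^t    t·PV
  1        26.25        25.0000        25.0000
  2        16.25        14.7392        29.4785
  3        16.25        14.0374        42.1121
  4        16.25        13.3689        53.4757
  5        16.25        12.7323        63.6615
  6        16.25        12.1260        72.7560
  7        16.25        11.5486        80.8400
  8       516.25       349.4183     2,795.3466
  Σ                    452.9707     3,162.6703
Price P = Σ PV = 452.9707.
Macaulay duration = Σ(t·PV) / P = 3,162.6703 / 452.9707 = 6.98206 years.

6.9821 years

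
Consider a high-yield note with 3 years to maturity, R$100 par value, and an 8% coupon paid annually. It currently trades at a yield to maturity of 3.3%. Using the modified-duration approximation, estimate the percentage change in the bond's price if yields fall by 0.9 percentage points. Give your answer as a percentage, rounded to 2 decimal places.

+2.44%

Periodic yield y = 0.033. Modified duration first:
  t   CF        PV=CF/(1+0.033)^t    t·PV
  1         8.00         7.7444         7.7444
  2         8.00         7.4970        14.9941
  3       108.00        97.9767       293.9301
  Σ                    113.2182       316.6686
P = 113.2182; D_Mac = 2.79698 yrs; D_mod = 2.79698/(1+0.033) = 2.70763 yrs.
ΔP/P ≈ -D_mod · Δy = -2.70763 × (-0.009) = +0.024369 = +2.4369%.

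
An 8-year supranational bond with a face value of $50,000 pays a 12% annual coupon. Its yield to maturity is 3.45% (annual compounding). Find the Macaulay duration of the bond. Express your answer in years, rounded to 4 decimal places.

Periodic yield y = 0.0345. Discount each cash flow and weight by its year:
  t   CF        PV=CF/(1+0.0345)^t    t·PV
  1     6,000.00     5,799.9033     5,799.9033
  2     6,000.00     5,606.4798    11,212.9596
  3     6,000.00     5,419.5068    16,258.5204
  4     6,000.00     5,238.7693    20,955.0770
  5     6,000.00     5,064.0592    25,320.2961
  6     6,000.00     4,895.1757    29,371.0539
  7     6,000.00     4,731.9243    33,123.4699
  8    56,000.00    42,691.7608   341,534.0861
  Σ                 79,447.5791   483,575.3663
Price P = Σ PV = 79,447.5791.
Macaulay duration = Σ(t·PV) / P = 483,575.3663 / 79,447.5791 = 6.08672 years.

6.0867 years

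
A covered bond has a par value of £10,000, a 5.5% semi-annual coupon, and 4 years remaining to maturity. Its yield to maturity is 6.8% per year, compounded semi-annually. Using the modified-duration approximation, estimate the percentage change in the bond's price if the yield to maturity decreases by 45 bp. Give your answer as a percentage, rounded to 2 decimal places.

+1.58%

Periodic yield y = 0.034. Modified duration first:
  t   CF        PV=CF/(1+0.034)^t    t·PV
  1       275.00       265.9574       265.9574
  2       275.00       257.2122       514.4245
  3       275.00       248.7546       746.2637
  4       275.00       240.5750       962.3001
  5       275.00       232.6644     1,163.3222
  6       275.00       225.0140     1,350.0838
  7       275.00       217.6150     1,523.3053
  8    10,275.00     7,863.5295    62,908.2360
  Σ                  9,551.3222    69,433.8930
P = 9,551.3222; D_Mac = 7.26956 half-year periods = 3.63478 yrs; D_mod = 3.63478/(1+0.034) = 3.51526 yrs.
ΔP/P ≈ -D_mod · Δy = -3.51526 × (-0.0045) = +0.015819 = +1.5819%.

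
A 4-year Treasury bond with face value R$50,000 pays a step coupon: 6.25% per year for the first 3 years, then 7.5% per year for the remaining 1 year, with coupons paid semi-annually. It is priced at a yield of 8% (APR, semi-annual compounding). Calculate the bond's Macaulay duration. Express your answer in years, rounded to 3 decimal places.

3.587 years

Periodic yield y = 0.04. Discount each cash flow and weight by its period:
  t   CF        PV=CF/(1+0.04)^t    t·PV
  1     1,562.50     1,502.4038     1,502.4038
  2     1,562.50     1,444.6191     2,889.2382
  3     1,562.50     1,389.0568     4,167.1704
  4     1,562.50     1,335.6315     5,342.5262
  5     1,562.50     1,284.2611     6,421.3055
  6     1,562.50     1,234.8664     7,409.1987
  7     1,875.00     1,424.8459     9,973.9213
  8    51,875.00    37,904.5544   303,236.4351
  Σ                 47,520.2391   340,942.1992
Price P = Σ PV = 47,520.2391.
Macaulay duration = Σ(t·PV) / P = 340,942.1992 / 47,520.2391 = 7.17467 half-year periods.
In years: 7.17467 / 2 = 3.58734 years.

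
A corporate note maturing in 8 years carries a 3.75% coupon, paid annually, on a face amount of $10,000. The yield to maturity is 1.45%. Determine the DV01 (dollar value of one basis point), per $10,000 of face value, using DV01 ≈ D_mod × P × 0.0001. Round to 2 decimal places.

Periodic yield y = 0.0145.
  t   CF        PV=CF/(1+0.0145)^t    t·PV
  1       375.00       369.6402       369.6402
  2       375.00       364.3570       728.7141
  3       375.00       359.1494     1,077.4481
  4       375.00       354.0161     1,416.0646
  5       375.00       348.9563     1,744.7814
  6       375.00       343.9687     2,063.8124
  7       375.00       339.0525     2,373.3673
  8    10,375.00     9,246.3791    73,971.0326
  Σ                 11,725.5193    83,744.8606
P = 11,725.5193; D_Mac = 7.14210 yrs; D_mod = 7.04002 yrs.
DV01 ≈ 7.04002 × 11,725.5193 × 0.0001 = 8.254792.

$8.25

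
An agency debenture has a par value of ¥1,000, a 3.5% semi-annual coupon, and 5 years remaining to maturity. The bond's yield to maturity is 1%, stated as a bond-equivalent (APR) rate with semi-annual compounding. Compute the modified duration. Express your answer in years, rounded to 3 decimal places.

Periodic yield y = 0.005. First find Macaulay duration:
  t   CF        PV=CF/(1+0.005)^t    t·PV
  1        17.50        17.4129        17.4129
  2        17.50        17.3263        34.6526
  3        17.50        17.2401        51.7203
  4        17.50        17.1543        68.6173
  5        17.50        17.0690        85.3449
  6        17.50        16.9841       101.9044
  7        17.50        16.8996       118.2970
  8        17.50        16.8155       134.5239
  9        17.50        16.7318       150.5865
  10    1,017.50       967.9965     9,679.9653
  Σ                  1,121.6301    10,443.0252
P = 1,121.6301; Macaulay duration = 10,443.0252 / 1,121.6301 = 9.31058 half-year periods = 4.65529 years.
Modified duration = D_Mac / (1 + y) = 4.65529 / 1.005 = 4.63213 years.

4.632 years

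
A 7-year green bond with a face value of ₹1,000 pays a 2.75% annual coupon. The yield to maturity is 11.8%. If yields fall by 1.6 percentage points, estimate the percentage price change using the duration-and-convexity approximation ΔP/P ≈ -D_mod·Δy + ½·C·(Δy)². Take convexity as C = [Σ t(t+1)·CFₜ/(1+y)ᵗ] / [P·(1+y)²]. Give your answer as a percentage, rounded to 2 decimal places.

With y = 0.118:
  t   CF        PV=CF/(1+0.118)^t    t·PV        t(t+1)·PV
  1        27.50        24.5975        24.5975          49.1950
  2        27.50        22.0013        44.0027         132.0080
  3        27.50        19.6792        59.0376         236.1503
  4        27.50        17.6021        70.4086         352.0428
  5        27.50        15.7443        78.7216         472.3293
  6        27.50        14.0826        84.4954         591.4679
  7     1,027.50       470.6404     3,294.4828      26,355.8625
  Σ                    584.3474     3,655.7461      28,189.0558
P = 584.3474; D_Mac = 6.25612 yrs; D_mod = 5.59581 yrs; C = 38.59453.
Duration effect: -5.59581 × (-0.016) = +0.089533
Convexity effect: 0.5 × 38.59453 × (-0.016)² = +0.0049401
ΔP/P ≈ +0.089533 + 0.0049401 = +0.094473 = +9.4473%.

+9.45%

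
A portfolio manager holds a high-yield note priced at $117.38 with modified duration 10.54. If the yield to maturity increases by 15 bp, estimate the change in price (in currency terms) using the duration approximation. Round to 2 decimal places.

-$1.86

Duration approximation: ΔP/P ≈ -D_mod · Δy = -10.54 × (+0.0015) = -0.015810.
ΔP ≈ 117.38 × (-0.015810) = -1.8557778.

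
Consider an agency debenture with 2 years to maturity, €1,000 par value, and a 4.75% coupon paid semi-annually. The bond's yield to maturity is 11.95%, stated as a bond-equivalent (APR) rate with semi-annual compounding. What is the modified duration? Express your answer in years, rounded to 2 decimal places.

1.82 years

Periodic yield y = 0.05975. First find Macaulay duration:
  t   CF        PV=CF/(1+0.05975)^t    t·PV
  1        23.75        22.4109        22.4109
  2        23.75        21.1474        42.2948
  3        23.75        19.9551        59.8652
  4     1,023.75       811.6713     3,246.6854
  Σ                    875.1848     3,371.2563
P = 875.1848; Macaulay duration = 3,371.2563 / 875.1848 = 3.85205 half-year periods = 1.92603 years.
Modified duration = D_Mac / (1 + y) = 1.92603 / 1.05975 = 1.81743 years.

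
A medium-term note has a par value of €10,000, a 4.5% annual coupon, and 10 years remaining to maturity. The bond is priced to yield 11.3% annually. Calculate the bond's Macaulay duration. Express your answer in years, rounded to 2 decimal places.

7.68 years

Periodic yield y = 0.113. Discount each cash flow and weight by its year:
  t   CF        PV=CF/(1+0.113)^t    t·PV
  1       450.00       404.3127       404.3127
  2       450.00       363.2639       726.5277
  3       450.00       326.3826       979.1479
  4       450.00       293.2458     1,172.9834
  5       450.00       263.4733     1,317.3667
  6       450.00       236.7236     1,420.3415
  7       450.00       212.6897     1,488.8276
  8       450.00       191.0958     1,528.7666
  9       450.00       171.6944     1,545.2493
  10   10,450.00     3,582.3222    35,823.2222
  Σ                  6,045.2040    46,406.7455
Price P = Σ PV = 6,045.2040.
Macaulay duration = Σ(t·PV) / P = 46,406.7455 / 6,045.2040 = 7.67662 years.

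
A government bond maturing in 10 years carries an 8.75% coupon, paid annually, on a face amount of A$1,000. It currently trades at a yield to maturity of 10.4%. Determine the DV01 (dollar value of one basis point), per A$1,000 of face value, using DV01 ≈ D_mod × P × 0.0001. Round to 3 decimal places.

Periodic yield y = 0.104.
  t   CF        PV=CF/(1+0.104)^t    t·PV
  1        87.50        79.2572        79.2572
  2        87.50        71.7910       143.5820
  3        87.50        65.0281       195.0842
  4        87.50        58.9022       235.6089
  5        87.50        53.3535       266.7674
  6        87.50        48.3274       289.9645
  7        87.50        43.7748       306.4239
  8        87.50        39.6511       317.2090
  9        87.50        35.9159       323.2428
  10    1,087.50       404.3324     4,043.3239
  Σ                    900.3336     6,200.4638
P = 900.3336; D_Mac = 6.88685 yrs; D_mod = 6.23809 yrs.
DV01 ≈ 6.23809 × 900.3336 × 0.0001 = 0.561636.

A$0.562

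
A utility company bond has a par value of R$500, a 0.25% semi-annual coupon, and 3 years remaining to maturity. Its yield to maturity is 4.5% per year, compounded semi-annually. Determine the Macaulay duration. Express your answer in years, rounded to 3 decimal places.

2.990 years

Periodic yield y = 0.0225. Discount each cash flow and weight by its period:
  t   CF        PV=CF/(1+0.0225)^t    t·PV
  1        0.625         0.6112         0.6112
  2        0.625         0.5978         1.1956
  3        0.625         0.5846         1.7539
  4        0.625         0.5718         2.2871
  5        0.625         0.5592         2.7960
  6      500.625       438.0590     2,628.3542
  Σ                    440.9837     2,636.9980
Price P = Σ PV = 440.9837.
Macaulay duration = Σ(t·PV) / P = 2,636.9980 / 440.9837 = 5.97981 half-year periods.
In years: 5.97981 / 2 = 2.98990 years.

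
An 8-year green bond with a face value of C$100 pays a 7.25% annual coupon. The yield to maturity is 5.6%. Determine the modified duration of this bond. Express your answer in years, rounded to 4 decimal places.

Periodic yield y = 0.056. First find Macaulay duration:
  t   CF        PV=CF/(1+0.056)^t    t·PV
  1         7.25         6.8655         6.8655
  2         7.25         6.5014        13.0029
  3         7.25         6.1567        18.4700
  4         7.25         5.8302        23.3207
  5         7.25         5.5210        27.6050
  6         7.25         5.2282        31.3694
  7         7.25         4.9510        34.6568
  8       107.25        69.3563       554.8504
  Σ                    110.4104       710.1409
P = 110.4104; Macaulay duration = 710.1409 / 110.4104 = 6.43183 years.
Modified duration = D_Mac / (1 + y) = 6.43183 / 1.056 = 6.09075 years.

6.0908 years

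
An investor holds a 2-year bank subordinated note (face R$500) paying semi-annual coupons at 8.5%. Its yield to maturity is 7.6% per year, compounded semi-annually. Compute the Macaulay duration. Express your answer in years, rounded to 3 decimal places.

1.882 years

Periodic yield y = 0.038. Discount each cash flow and weight by its period:
  t   CF        PV=CF/(1+0.038)^t    t·PV
  1        21.25        20.4721        20.4721
  2        21.25        19.7226        39.4452
  3        21.25        19.0006        57.0017
  4       521.25       449.0107     1,796.0426
  Σ                    508.2059     1,912.9617
Price P = Σ PV = 508.2059.
Macaulay duration = Σ(t·PV) / P = 1,912.9617 / 508.2059 = 3.76415 half-year periods.
In years: 3.76415 / 2 = 1.88207 years.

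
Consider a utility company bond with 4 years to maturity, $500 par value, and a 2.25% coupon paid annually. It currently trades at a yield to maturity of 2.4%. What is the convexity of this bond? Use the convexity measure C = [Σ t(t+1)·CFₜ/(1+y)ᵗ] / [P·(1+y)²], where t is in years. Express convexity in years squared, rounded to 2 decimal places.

18.25

With y = 0.024:
  t   CF        PV=CF/(1+0.024)^t    t·PV        t(t+1)·PV
  1        11.25        10.9863        10.9863          21.9727
  2        11.25        10.7288        21.4577          64.3730
  3        11.25        10.4774        31.4321         125.7285
  4       511.25       464.9792     1,859.9167       9,299.5833
  Σ                    497.1717     1,923.7928       9,511.6575
P = 497.1717.
Convexity = Σ t(t+1)·PV / [P·(1+y)²] = 9,511.6575 / (497.1717 × 1.048576) = 18.24525.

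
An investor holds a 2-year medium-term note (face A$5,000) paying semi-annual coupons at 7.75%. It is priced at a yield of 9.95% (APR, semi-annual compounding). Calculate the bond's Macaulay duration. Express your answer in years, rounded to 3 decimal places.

1.888 years

Periodic yield y = 0.04975. Discount each cash flow and weight by its period:
  t   CF        PV=CF/(1+0.04975)^t    t·PV
  1       193.75       184.5678       184.5678
  2       193.75       175.8207       351.6414
  3       193.75       167.4881       502.4644
  4     5,193.75     4,276.9828    17,107.9314
  Σ                  4,804.8594    18,146.6049
Price P = Σ PV = 4,804.8594.
Macaulay duration = Σ(t·PV) / P = 18,146.6049 / 4,804.8594 = 3.77672 half-year periods.
In years: 3.77672 / 2 = 1.88836 years.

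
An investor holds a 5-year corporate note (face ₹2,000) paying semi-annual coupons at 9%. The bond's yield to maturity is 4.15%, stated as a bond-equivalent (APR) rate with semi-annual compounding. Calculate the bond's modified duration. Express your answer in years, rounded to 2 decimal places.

Periodic yield y = 0.02075. First find Macaulay duration:
  t   CF        PV=CF/(1+0.02075)^t    t·PV
  1        90.00        88.1705        88.1705
  2        90.00        86.3781       172.7562
  3        90.00        84.6222       253.8666
  4        90.00        82.9020       331.6080
  5        90.00        81.2167       406.0837
  6        90.00        79.5658       477.3945
  7        90.00        77.9483       545.6383
  8        90.00        76.3638       610.9102
  9        90.00        74.8114       673.3030
  10    2,090.00     1,701.9720    17,019.7196
  Σ                  2,433.9508    20,579.4505
P = 2,433.9508; Macaulay duration = 20,579.4505 / 2,433.9508 = 8.45516 half-year periods = 4.22758 years.
Modified duration = D_Mac / (1 + y) = 4.22758 / 1.02075 = 4.14164 years.

4.14 years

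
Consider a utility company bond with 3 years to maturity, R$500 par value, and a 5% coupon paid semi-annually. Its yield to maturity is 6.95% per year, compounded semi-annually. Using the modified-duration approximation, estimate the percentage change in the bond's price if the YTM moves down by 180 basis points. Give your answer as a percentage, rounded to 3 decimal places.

+4.901%

Periodic yield y = 0.03475. Modified duration first:
  t   CF        PV=CF/(1+0.03475)^t    t·PV
  1        12.50        12.0802        12.0802
  2        12.50        11.6745        23.3490
  3        12.50        11.2825        33.8474
  4        12.50        10.9036        43.6142
  5        12.50        10.5374        52.6869
  6       512.50       417.5238     2,505.1429
  Σ                    474.0020     2,670.7207
P = 474.0020; D_Mac = 5.63441 half-year periods = 2.81720 yrs; D_mod = 2.81720/(1+0.03475) = 2.72259 yrs.
ΔP/P ≈ -D_mod · Δy = -2.72259 × (-0.018) = +0.049007 = +4.9007%.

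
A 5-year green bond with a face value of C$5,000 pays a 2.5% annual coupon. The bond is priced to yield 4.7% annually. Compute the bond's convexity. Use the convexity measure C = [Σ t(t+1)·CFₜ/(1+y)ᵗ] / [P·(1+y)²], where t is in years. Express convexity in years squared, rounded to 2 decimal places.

25.53

With y = 0.047:
  t   CF        PV=CF/(1+0.047)^t    t·PV        t(t+1)·PV
  1       125.00       119.3887       119.3887         238.7775
  2       125.00       114.0294       228.0587         684.1761
  3       125.00       108.9106       326.7317       1,306.9267
  4       125.00       104.0215       416.0862       2,080.4308
  5     5,125.00     4,073.4319    20,367.1596     122,202.9573
  Σ                  4,519.7821    21,457.4248     126,513.2684
P = 4,519.7821.
Convexity = Σ t(t+1)·PV / [P·(1+y)²] = 126,513.2684 / (4,519.7821 × 1.096209) = 25.53437.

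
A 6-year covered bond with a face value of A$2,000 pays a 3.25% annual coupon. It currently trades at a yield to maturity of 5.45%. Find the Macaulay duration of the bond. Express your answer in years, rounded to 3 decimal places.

Periodic yield y = 0.0545. Discount each cash flow and weight by its year:
  t   CF        PV=CF/(1+0.0545)^t    t·PV
  1        65.00        61.6406        61.6406
  2        65.00        58.4548       116.9096
  3        65.00        55.4337       166.3010
  4        65.00        52.5687       210.2747
  5        65.00        49.8518       249.2588
  6     2,065.00     1,501.8984     9,011.3903
  Σ                  1,779.8479     9,815.7750
Price P = Σ PV = 1,779.8479.
Macaulay duration = Σ(t·PV) / P = 9,815.7750 / 1,779.8479 = 5.51495 years.

5.515 years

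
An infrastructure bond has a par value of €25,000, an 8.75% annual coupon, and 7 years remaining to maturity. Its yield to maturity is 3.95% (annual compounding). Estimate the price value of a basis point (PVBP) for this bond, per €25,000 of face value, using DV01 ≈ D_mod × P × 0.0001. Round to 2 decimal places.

€17.70

Periodic yield y = 0.0395.
  t   CF        PV=CF/(1+0.0395)^t    t·PV
  1     2,187.50     2,104.3771     2,104.3771
  2     2,187.50     2,024.4128     4,048.8256
  3     2,187.50     1,947.4871     5,842.4612
  4     2,187.50     1,873.4844     7,493.9377
  5     2,187.50     1,802.2938     9,011.4691
  6     2,187.50     1,733.8084    10,402.8503
  7    27,187.50    20,729.9292   145,109.5043
  Σ                 32,215.7928   184,013.4253
P = 32,215.7928; D_Mac = 5.71190 yrs; D_mod = 5.49485 yrs.
DV01 ≈ 5.49485 × 32,215.7928 × 0.0001 = 17.702109.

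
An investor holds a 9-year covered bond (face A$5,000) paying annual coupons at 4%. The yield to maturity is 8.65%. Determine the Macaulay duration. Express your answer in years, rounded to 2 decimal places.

7.46 years

Periodic yield y = 0.0865. Discount each cash flow and weight by its year:
  t   CF        PV=CF/(1+0.0865)^t    t·PV
  1       200.00       184.0773       184.0773
  2       200.00       169.4223       338.8446
  3       200.00       155.9340       467.8020
  4       200.00       143.5196       574.0782
  5       200.00       132.0935       660.4673
  6       200.00       121.5771       729.4623
  7       200.00       111.8979       783.2852
  8       200.00       102.9893       823.9145
  9     5,200.00     2,464.5394    22,180.8547
  Σ                  3,586.0503    26,742.7861
Price P = Σ PV = 3,586.0503.
Macaulay duration = Σ(t·PV) / P = 26,742.7861 / 3,586.0503 = 7.45745 years.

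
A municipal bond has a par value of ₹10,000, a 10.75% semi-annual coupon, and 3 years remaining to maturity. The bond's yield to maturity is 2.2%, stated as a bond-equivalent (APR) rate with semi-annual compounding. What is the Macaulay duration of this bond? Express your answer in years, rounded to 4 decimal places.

2.6848 years

Periodic yield y = 0.011. Discount each cash flow and weight by its period:
  t   CF        PV=CF/(1+0.011)^t    t·PV
  1       537.50       531.6518       531.6518
  2       537.50       525.8673     1,051.7346
  3       537.50       520.1457     1,560.4371
  4       537.50       514.4863     2,057.9453
  5       537.50       508.8886     2,544.4428
  6    10,537.50     9,868.0344    59,208.2063
  Σ                 12,469.0741    66,954.4179
Price P = Σ PV = 12,469.0741.
Macaulay duration = Σ(t·PV) / P = 66,954.4179 / 12,469.0741 = 5.36964 half-year periods.
In years: 5.36964 / 2 = 2.68482 years.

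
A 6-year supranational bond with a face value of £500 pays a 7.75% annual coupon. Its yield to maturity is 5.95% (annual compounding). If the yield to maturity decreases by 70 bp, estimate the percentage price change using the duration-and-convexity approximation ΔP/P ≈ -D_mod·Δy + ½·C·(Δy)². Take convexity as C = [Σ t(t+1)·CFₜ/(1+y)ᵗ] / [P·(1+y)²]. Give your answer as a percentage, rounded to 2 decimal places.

+3.42%

With y = 0.0595:
  t   CF        PV=CF/(1+0.0595)^t    t·PV        t(t+1)·PV
  1        38.75        36.5739        36.5739          73.1477
  2        38.75        34.5199        69.0398         207.1195
  3        38.75        32.5813        97.7440         390.9760
  4        38.75        30.7516       123.0064         615.0322
  5        38.75        29.0246       145.1232         870.7393
  6       538.75       380.8742     2,285.2450      15,996.7150
  Σ                    544.3255     2,756.7324      18,153.7297
P = 544.3255; D_Mac = 5.06449 yrs; D_mod = 4.78008 yrs; C = 29.71018.
Duration effect: -4.78008 × (-0.007) = +0.033461
Convexity effect: 0.5 × 29.71018 × (-0.007)² = +0.0007279
ΔP/P ≈ +0.033461 + 0.0007279 = +0.034188 = +3.4188%.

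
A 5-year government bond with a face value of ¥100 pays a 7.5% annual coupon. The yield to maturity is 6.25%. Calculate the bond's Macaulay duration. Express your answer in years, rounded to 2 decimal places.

4.37 years

Periodic yield y = 0.0625. Discount each cash flow and weight by its year:
  t   CF        PV=CF/(1+0.0625)^t    t·PV
  1         7.50         7.0588         7.0588
  2         7.50         6.6436        13.2872
  3         7.50         6.2528        18.7584
  4         7.50         5.8850        23.5399
  5       107.50        79.3896       396.9481
  Σ                    105.2298       459.5925
Price P = Σ PV = 105.2298.
Macaulay duration = Σ(t·PV) / P = 459.5925 / 105.2298 = 4.36751 years.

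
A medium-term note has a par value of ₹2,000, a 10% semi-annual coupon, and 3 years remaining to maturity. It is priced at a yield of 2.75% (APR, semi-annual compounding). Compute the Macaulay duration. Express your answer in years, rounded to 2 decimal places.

Periodic yield y = 0.01375. Discount each cash flow and weight by its period:
  t   CF        PV=CF/(1+0.01375)^t    t·PV
  1       100.00        98.6436        98.6436
  2       100.00        97.3057       194.6114
  3       100.00        95.9859       287.9577
  4       100.00        94.6840       378.7359
  5       100.00        93.3997       466.9987
  6     2,100.00     1,934.7911    11,608.7469
  Σ                  2,414.8101    13,035.6942
Price P = Σ PV = 2,414.8101.
Macaulay duration = Σ(t·PV) / P = 13,035.6942 / 2,414.8101 = 5.39823 half-year periods.
In years: 5.39823 / 2 = 2.69911 years.

2.70 years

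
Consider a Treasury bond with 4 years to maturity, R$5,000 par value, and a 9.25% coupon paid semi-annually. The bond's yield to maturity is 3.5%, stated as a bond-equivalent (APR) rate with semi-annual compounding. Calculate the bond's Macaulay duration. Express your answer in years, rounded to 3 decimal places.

Periodic yield y = 0.0175. Discount each cash flow and weight by its period:
  t   CF        PV=CF/(1+0.0175)^t    t·PV
  1       231.25       227.2727       227.2727
  2       231.25       223.3639       446.7277
  3       231.25       219.5222       658.5667
  4       231.25       215.7467       862.9866
  5       231.25       212.0360     1,060.1801
  6       231.25       208.3892     1,250.3353
  7       231.25       204.8051     1,433.6359
  8     5,231.25     4,553.3405    36,426.7243
  Σ                  6,064.4764    42,366.4293
Price P = Σ PV = 6,064.4764.
Macaulay duration = Σ(t·PV) / P = 42,366.4293 / 6,064.4764 = 6.98600 half-year periods.
In years: 6.98600 / 2 = 3.49300 years.

3.493 years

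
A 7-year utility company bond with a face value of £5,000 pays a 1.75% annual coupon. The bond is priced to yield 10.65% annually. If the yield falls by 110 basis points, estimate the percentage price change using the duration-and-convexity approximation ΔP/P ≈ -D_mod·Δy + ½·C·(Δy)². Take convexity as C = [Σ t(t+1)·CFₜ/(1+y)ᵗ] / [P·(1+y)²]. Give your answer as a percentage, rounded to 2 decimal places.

With y = 0.1065:
  t   CF        PV=CF/(1+0.1065)^t    t·PV        t(t+1)·PV
  1        87.50        79.0782        79.0782         158.1563
  2        87.50        71.4669       142.9339         428.8017
  3        87.50        64.5883       193.7649         775.0595
  4        87.50        58.3717       233.4868       1,167.4341
  5        87.50        52.7535       263.7673       1,582.6038
  6        87.50        47.6760       286.0558       2,002.3908
  7     5,087.50     2,505.2121    17,536.4844     140,291.8756
  Σ                  2,879.1466    18,735.5713     146,406.3218
P = 2,879.1466; D_Mac = 6.50733 yrs; D_mod = 5.88101 yrs; C = 41.53299.
Duration effect: -5.88101 × (-0.011) = +0.064691
Convexity effect: 0.5 × 41.53299 × (-0.011)² = +0.0025127
ΔP/P ≈ +0.064691 + 0.0025127 = +0.067204 = +6.7204%.

+6.72%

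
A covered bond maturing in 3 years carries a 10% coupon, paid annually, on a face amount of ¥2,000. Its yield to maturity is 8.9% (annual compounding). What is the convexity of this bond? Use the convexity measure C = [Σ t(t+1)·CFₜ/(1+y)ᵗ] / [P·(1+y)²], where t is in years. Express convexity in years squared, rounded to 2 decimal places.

With y = 0.089:
  t   CF        PV=CF/(1+0.089)^t    t·PV        t(t+1)·PV
  1       200.00       183.6547       183.6547         367.3095
  2       200.00       168.6453       337.2906       1,011.8718
  3     2,200.00     1,703.4879     5,110.4636      20,441.8543
  Σ                  2,055.7879     5,631.4089      21,821.0355
P = 2,055.7879.
Convexity = Σ t(t+1)·PV / [P·(1+y)²] = 21,821.0355 / (2,055.7879 × 1.185921) = 8.95038.

8.95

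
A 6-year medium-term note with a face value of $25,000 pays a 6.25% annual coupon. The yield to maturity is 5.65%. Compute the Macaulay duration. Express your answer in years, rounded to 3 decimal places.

Periodic yield y = 0.0565. Discount each cash flow and weight by its year:
  t   CF        PV=CF/(1+0.0565)^t    t·PV
  1     1,562.50     1,478.9399     1,478.9399
  2     1,562.50     1,399.8485     2,799.6969
  3     1,562.50     1,324.9867     3,974.9601
  4     1,562.50     1,254.1285     5,016.5138
  5     1,562.50     1,187.0596     5,935.2979
  6    26,562.50    19,100.8168   114,604.9008
  Σ                 25,745.7799   133,810.3094
Price P = Σ PV = 25,745.7799.
Macaulay duration = Σ(t·PV) / P = 133,810.3094 / 25,745.7799 = 5.19737 years.

5.197 years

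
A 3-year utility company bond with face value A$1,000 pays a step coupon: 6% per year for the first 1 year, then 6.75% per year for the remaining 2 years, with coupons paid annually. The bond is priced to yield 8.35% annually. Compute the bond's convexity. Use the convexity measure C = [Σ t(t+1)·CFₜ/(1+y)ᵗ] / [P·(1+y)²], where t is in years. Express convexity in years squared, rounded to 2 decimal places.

With y = 0.0835:
  t   CF        PV=CF/(1+0.0835)^t    t·PV        t(t+1)·PV
  1        60.00        55.3761        55.3761         110.7522
  2        67.50        57.4971       114.9942         344.9826
  3     1,067.50       839.2303     2,517.6908      10,070.7632
  Σ                    952.1035     2,688.0611      10,526.4980
P = 952.1035.
Convexity = Σ t(t+1)·PV / [P·(1+y)²] = 10,526.4980 / (952.1035 × 1.173972) = 9.41764.

9.42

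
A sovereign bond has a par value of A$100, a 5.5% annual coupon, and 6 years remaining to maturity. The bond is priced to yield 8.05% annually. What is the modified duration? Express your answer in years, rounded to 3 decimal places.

Periodic yield y = 0.0805. First find Macaulay duration:
  t   CF        PV=CF/(1+0.0805)^t    t·PV
  1         5.50         5.0902         5.0902
  2         5.50         4.7110         9.4220
  3         5.50         4.3600        13.0801
  4         5.50         4.0352        16.1407
  5         5.50         3.7346        18.6728
  6       105.50        66.2985       397.7911
  Σ                     88.2295       460.1969
P = 88.2295; Macaulay duration = 460.1969 / 88.2295 = 5.21591 years.
Modified duration = D_Mac / (1 + y) = 5.21591 / 1.0805 = 4.82731 years.

4.827 years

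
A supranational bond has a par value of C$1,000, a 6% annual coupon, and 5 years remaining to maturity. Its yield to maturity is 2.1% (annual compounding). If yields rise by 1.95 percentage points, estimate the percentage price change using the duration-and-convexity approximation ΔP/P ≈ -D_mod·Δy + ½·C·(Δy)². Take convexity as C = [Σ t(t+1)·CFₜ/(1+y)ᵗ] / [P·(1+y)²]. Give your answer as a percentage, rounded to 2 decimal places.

-8.14%

With y = 0.021:
  t   CF        PV=CF/(1+0.021)^t    t·PV        t(t+1)·PV
  1        60.00        58.7659        58.7659         117.5318
  2        60.00        57.5572       115.1144         345.3433
  3        60.00        56.3734       169.1201         676.4805
  4        60.00        55.2139       220.8555       1,104.2776
  5     1,060.00       955.3822     4,776.9111      28,661.4666
  Σ                  1,183.2926     5,340.7671      30,905.0998
P = 1,183.2926; D_Mac = 4.51348 yrs; D_mod = 4.42065 yrs; C = 25.05454.
Duration effect: -4.42065 × (+0.0195) = -0.086203
Convexity effect: 0.5 × 25.05454 × (0.0195)² = +0.0047635
ΔP/P ≈ -0.086203 + 0.0047635 = -0.081439 = -8.1439%.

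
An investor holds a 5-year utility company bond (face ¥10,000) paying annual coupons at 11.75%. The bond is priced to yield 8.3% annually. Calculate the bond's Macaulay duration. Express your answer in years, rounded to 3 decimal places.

4.116 years

Periodic yield y = 0.083. Discount each cash flow and weight by its year:
  t   CF        PV=CF/(1+0.083)^t    t·PV
  1     1,175.00     1,084.9492     1,084.9492
  2     1,175.00     1,001.7998     2,003.5997
  3     1,175.00       925.0229     2,775.0688
  4     1,175.00       854.1301     3,416.5205
  5    11,175.00     7,500.7596    37,503.7982
  Σ                 11,366.6617    46,783.9363
Price P = Σ PV = 11,366.6617.
Macaulay duration = Σ(t·PV) / P = 46,783.9363 / 11,366.6617 = 4.11589 years.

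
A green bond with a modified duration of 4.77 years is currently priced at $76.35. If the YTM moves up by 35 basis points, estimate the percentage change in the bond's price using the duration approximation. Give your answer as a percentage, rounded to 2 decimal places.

-1.67%

Duration approximation: ΔP/P ≈ -D_mod · Δy = -4.77 × (+0.0035) = -0.016695.
As a percentage: -1.6695%.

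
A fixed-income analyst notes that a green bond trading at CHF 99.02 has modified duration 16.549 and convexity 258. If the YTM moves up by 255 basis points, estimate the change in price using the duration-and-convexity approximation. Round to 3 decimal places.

Duration effect: -D_mod·Δy = -16.549 × (+0.0255) = -0.4219995
Convexity effect: ½·C·(Δy)² = 0.5 × 258 × (0.0255)² = +0.08388225
ΔP/P ≈ -0.4219995 + 0.08388225 = -0.33811725
ΔP ≈ 99.02 × (-0.33811725) = -33.480370095.

-CHF 33.480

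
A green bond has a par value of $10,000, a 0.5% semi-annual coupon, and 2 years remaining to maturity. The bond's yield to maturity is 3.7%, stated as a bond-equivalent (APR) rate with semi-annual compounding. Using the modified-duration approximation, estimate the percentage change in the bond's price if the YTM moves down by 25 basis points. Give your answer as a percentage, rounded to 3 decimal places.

+0.489%

Periodic yield y = 0.0185. Modified duration first:
  t   CF        PV=CF/(1+0.0185)^t    t·PV
  1        25.00        24.5459        24.5459
  2        25.00        24.1000        48.2001
  3        25.00        23.6623        70.9869
  4    10,025.00     9,316.2310    37,264.9240
  Σ                  9,388.5392    37,408.6568
P = 9,388.5392; D_Mac = 3.98450 half-year periods = 1.99225 yrs; D_mod = 1.99225/(1+0.0185) = 1.95606 yrs.
ΔP/P ≈ -D_mod · Δy = -1.95606 × (-0.0025) = +0.004890 = +0.4890%.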